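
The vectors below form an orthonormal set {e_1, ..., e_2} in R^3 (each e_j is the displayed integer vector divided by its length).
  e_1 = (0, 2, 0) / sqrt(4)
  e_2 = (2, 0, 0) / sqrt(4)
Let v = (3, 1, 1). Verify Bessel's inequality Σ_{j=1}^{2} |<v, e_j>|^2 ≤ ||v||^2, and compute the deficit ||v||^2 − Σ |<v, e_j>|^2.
Σ |<v, e_j>|^2 = 10; ||v||^2 = 11; deficit = 1

Write each e_j = u_j / sqrt(<u_j, u_j>) where u_j is the displayed integer vector. Then <v, e_j> = <v, u_j> / sqrt(<u_j, u_j>), so |<v, e_j>|^2 = <v, u_j>^2 / <u_j, u_j>.
Coefficients: <v, e_1> = 2/sqrt(4), <v, e_2> = 6/sqrt(4).
Square and sum: Σ |<v, e_j>|^2 = 10.
Compute ||v||^2 = v·v = 11.
Deficit = 11 − 10 = 1 ≥ 0, confirming Bessel's inequality. (The deficit equals ||v − Σ <v,e_j> e_j||^2, the squared distance from v to span{e_j}.)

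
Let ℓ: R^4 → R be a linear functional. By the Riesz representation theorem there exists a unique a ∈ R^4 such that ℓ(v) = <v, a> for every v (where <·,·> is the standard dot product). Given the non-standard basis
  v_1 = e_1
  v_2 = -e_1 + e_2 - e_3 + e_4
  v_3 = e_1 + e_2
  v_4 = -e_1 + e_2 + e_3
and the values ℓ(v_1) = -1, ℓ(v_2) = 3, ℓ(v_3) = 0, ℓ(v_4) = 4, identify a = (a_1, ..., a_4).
a = (-1, 1, 2, 3)

Write a = (a_1, ..., a_4) in the standard basis. For each basis vector v_i, ℓ(v_i) = <v_i, a> is a linear equation in the a_j's. Collect the n equations into a matrix system V a = ℓ, where row i of V is v_i (expressed in the standard basis). Since V is invertible (lower-triangular with 1s on the diagonal, up to permutation), solve by back-substitution:
  V =
[[1, 0, 0, 0],
 [-1, 1, -1, 1],
 [1, 1, 0, 0],
 [-1, 1, 1, 0]]
  V a = (-1, 3, 0, 4)
Solving gives a = (-1, 1, 2, 3).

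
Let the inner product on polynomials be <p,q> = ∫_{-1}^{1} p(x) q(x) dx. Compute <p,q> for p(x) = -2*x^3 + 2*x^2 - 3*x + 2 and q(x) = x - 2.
<p,q> = -202/15

Expand the product: p(x)·q(x) = -2*x^4 + 6*x^3 - 7*x^2 + 8*x - 4.
∫_{-1}^{1} of each monomial x^k gives [2/(k+1) if k even, 0 if k odd]. Integrating term-by-term (or equivalently evaluating the antiderivative F(x) = -2*x^5/5 + 3*x^4/2 - 7*x^3/3 + 4*x^2 - 4*x at the endpoints):
  F(1) − F(−1) = -37/30 − (367/30) = -202/15.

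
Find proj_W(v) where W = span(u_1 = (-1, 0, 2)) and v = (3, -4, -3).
proj_W(v) = (9/5, 0, -18/5)

Set up U = [u_1 | ... | u_1] ∈ R^(3×1). The projector onto W = col(U) is P = U (U^T U)^(-1) U^T.
Compute U^T U =
  [5],
and U^T v = (-9).
Solve U^T U · c = U^T v for the coefficients: c = (-9/5). The projection is proj_W(v) = U c.
Check: (v - proj_W(v)) · u_1 = 0  (should be 0).
Result: proj_W(v) = (9/5, 0, -18/5).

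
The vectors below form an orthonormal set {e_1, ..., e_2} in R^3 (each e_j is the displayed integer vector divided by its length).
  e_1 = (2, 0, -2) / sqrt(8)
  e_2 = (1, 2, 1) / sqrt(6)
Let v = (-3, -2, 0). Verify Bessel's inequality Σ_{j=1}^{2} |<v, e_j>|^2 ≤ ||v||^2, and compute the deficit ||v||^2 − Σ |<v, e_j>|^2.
Σ |<v, e_j>|^2 = 38/3; ||v||^2 = 13; deficit = 1/3

Write each e_j = u_j / sqrt(<u_j, u_j>) where u_j is the displayed integer vector. Then <v, e_j> = <v, u_j> / sqrt(<u_j, u_j>), so |<v, e_j>|^2 = <v, u_j>^2 / <u_j, u_j>.
Coefficients: <v, e_1> = -6/sqrt(8), <v, e_2> = -7/sqrt(6).
Square and sum: Σ |<v, e_j>|^2 = 38/3.
Compute ||v||^2 = v·v = 13.
Deficit = 13 − 38/3 = 1/3 ≥ 0, confirming Bessel's inequality. (The deficit equals ||v − Σ <v,e_j> e_j||^2, the squared distance from v to span{e_j}.)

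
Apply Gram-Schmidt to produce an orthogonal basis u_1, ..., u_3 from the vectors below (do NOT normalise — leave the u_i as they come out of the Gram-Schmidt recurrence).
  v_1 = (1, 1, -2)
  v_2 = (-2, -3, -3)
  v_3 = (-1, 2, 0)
Orthogonal basis:
  u_1 = (1, 1, -2)
  u_2 = (-13/6, -19/6, -8/3)
  u_3 = (-207/131, 161/131, -23/131)

Apply the Gram-Schmidt recurrence
  u_1 = v_1
  u_i = v_i − Σ_{j<i} ((v_i · u_j) / (u_j · u_j)) · u_j.

Step by step this gives:
  u_1 = (1, 1, -2)
  u_2 = (-13/6, -19/6, -8/3)
  u_3 = (-207/131, 161/131, -23/131)

Orthogonality check:
  u_2 · u_1 = 0 (should be 0)
  u_3 · u_1 = 0 (should be 0)
  u_3 · u_2 = 0 (should be 0)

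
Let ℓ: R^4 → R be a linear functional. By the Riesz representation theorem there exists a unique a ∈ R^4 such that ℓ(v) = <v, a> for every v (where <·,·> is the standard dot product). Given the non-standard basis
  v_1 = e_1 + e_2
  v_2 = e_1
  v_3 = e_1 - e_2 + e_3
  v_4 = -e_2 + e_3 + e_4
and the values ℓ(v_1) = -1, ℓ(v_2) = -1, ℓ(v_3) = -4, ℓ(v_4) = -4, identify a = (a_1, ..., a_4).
a = (-1, 0, -3, -1)

Write a = (a_1, ..., a_4) in the standard basis. For each basis vector v_i, ℓ(v_i) = <v_i, a> is a linear equation in the a_j's. Collect the n equations into a matrix system V a = ℓ, where row i of V is v_i (expressed in the standard basis). Since V is invertible (lower-triangular with 1s on the diagonal, up to permutation), solve by back-substitution:
  V =
[[1, 1, 0, 0],
 [1, 0, 0, 0],
 [1, -1, 1, 0],
 [0, -1, 1, 1]]
  V a = (-1, -1, -4, -4)
Solving gives a = (-1, 0, -3, -1).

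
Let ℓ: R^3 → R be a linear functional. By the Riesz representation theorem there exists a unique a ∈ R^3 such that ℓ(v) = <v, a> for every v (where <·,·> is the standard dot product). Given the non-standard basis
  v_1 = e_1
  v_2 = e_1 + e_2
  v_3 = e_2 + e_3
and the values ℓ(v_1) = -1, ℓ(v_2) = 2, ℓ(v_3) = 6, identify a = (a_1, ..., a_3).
a = (-1, 3, 3)

Write a = (a_1, ..., a_3) in the standard basis. For each basis vector v_i, ℓ(v_i) = <v_i, a> is a linear equation in the a_j's. Collect the n equations into a matrix system V a = ℓ, where row i of V is v_i (expressed in the standard basis). Since V is invertible (lower-triangular with 1s on the diagonal, up to permutation), solve by back-substitution:
  V =
[[1, 0, 0],
 [1, 1, 0],
 [0, 1, 1]]
  V a = (-1, 2, 6)
Solving gives a = (-1, 3, 3).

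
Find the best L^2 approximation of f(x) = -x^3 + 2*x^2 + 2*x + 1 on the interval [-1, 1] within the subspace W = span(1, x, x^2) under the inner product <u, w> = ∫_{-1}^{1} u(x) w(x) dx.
g(x) = 2*x^2 + 7*x/5 + 1

The best approximation g ∈ W is the orthogonal projection of f onto W. Writing g = a_0 + a_1 x + a_2 x^2, the coefficients solve the normal equations G · a = b where
  G_{ij} = <φ_i, φ_j> and b_i = <f, φ_i>, with φ_0 = 1, φ_1 = x, φ_2 = x^2.
G =
  [2, 0, 2/3]
  [0, 2/3, 0]
  [2/3, 0, 2/5],
b = (10/3, 14/15, 22/15).
Solving gives a_0 = 1, a_1 = 7/5, a_2 = 2, so
  g(x) = 2*x^2 + 7*x/5 + 1.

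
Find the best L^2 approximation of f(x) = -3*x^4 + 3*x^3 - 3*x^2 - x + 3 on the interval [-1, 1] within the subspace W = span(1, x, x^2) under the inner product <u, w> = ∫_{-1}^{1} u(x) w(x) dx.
g(x) = -39*x^2/7 + 4*x/5 + 114/35

The best approximation g ∈ W is the orthogonal projection of f onto W. Writing g = a_0 + a_1 x + a_2 x^2, the coefficients solve the normal equations G · a = b where
  G_{ij} = <φ_i, φ_j> and b_i = <f, φ_i>, with φ_0 = 1, φ_1 = x, φ_2 = x^2.
G =
  [2, 0, 2/3]
  [0, 2/3, 0]
  [2/3, 0, 2/5],
b = (14/5, 8/15, -2/35).
Solving gives a_0 = 114/35, a_1 = 4/5, a_2 = -39/7, so
  g(x) = -39*x^2/7 + 4*x/5 + 114/35.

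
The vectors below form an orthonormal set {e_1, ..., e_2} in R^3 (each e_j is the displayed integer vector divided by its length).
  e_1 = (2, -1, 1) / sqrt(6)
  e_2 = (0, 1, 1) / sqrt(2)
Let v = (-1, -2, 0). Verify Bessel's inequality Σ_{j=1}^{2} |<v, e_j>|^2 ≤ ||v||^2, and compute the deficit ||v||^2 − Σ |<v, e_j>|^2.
Σ |<v, e_j>|^2 = 2; ||v||^2 = 5; deficit = 3

Write each e_j = u_j / sqrt(<u_j, u_j>) where u_j is the displayed integer vector. Then <v, e_j> = <v, u_j> / sqrt(<u_j, u_j>), so |<v, e_j>|^2 = <v, u_j>^2 / <u_j, u_j>.
Coefficients: <v, e_1> = 0/sqrt(6), <v, e_2> = -2/sqrt(2).
Square and sum: Σ |<v, e_j>|^2 = 2.
Compute ||v||^2 = v·v = 5.
Deficit = 5 − 2 = 3 ≥ 0, confirming Bessel's inequality. (The deficit equals ||v − Σ <v,e_j> e_j||^2, the squared distance from v to span{e_j}.)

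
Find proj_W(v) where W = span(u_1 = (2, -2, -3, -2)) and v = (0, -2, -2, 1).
proj_W(v) = (16/21, -16/21, -8/7, -16/21)

Set up U = [u_1 | ... | u_1] ∈ R^(4×1). The projector onto W = col(U) is P = U (U^T U)^(-1) U^T.
Compute U^T U =
  [21],
and U^T v = (8).
Solve U^T U · c = U^T v for the coefficients: c = (8/21). The projection is proj_W(v) = U c.
Check: (v - proj_W(v)) · u_1 = 0  (should be 0).
Result: proj_W(v) = (16/21, -16/21, -8/7, -16/21).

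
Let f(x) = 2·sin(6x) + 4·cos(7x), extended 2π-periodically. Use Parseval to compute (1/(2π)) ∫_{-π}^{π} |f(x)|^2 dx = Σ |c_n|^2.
Σ |c_n|^2 = 10

Expand |f|^2 and use orthogonality of {sin(nx), cos(mx)} on [-π, π]:
  ∫_{-π}^{π} sin(nx)^2 dx = π, ∫ cos(mx)^2 dx = π, and cross terms integrate to 0.
So ∫_{-π}^{π} f(x)^2 dx = 2^2 · π + 4^2 · π = (4 + 16)π.
Divide by 2π: (4 + 16)/2 = 10.
By Parseval, this equals Σ |c_n|^2.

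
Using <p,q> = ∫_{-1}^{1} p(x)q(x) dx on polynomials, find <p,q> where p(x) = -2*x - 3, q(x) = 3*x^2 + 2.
<p,q> = -18

Expand the product: p(x)·q(x) = -6*x^3 - 9*x^2 - 4*x - 6.
∫_{-1}^{1} of each monomial x^k gives [2/(k+1) if k even, 0 if k odd]. Integrating term-by-term (or equivalently evaluating the antiderivative F(x) = -3*x^4/2 - 3*x^3 - 2*x^2 - 6*x at the endpoints):
  F(1) − F(−1) = -25/2 − (11/2) = -18.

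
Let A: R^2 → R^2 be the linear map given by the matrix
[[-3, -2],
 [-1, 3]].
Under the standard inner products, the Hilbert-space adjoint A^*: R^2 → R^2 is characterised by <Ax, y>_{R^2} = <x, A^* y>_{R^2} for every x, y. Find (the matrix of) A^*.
A^* = A^T =
[[-3, -1],
 [-2, 3]]

For real matrices with standard dot products, the defining identity <Ax, y> = <x, A^* y> gives (Ax)^T y = x^T (A^*) y, i.e. x^T A^T y = x^T (A^*) y. Since this holds for all x, y, we must have A^* = A^T. Therefore
A^* =
[[-3, -1],
 [-2, 3]].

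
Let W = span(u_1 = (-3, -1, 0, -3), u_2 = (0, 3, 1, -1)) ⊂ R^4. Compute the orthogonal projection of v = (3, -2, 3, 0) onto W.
proj_W(v) = (21/19, -94/209, -3/11, 288/209)

Set up U = [u_1 | ... | u_2] ∈ R^(4×2). The projector onto W = col(U) is P = U (U^T U)^(-1) U^T.
Compute U^T U =
  [19, 0]
  [0, 11],
and U^T v = (-7, -3).
Solve U^T U · c = U^T v for the coefficients: c = (-7/19, -3/11). The projection is proj_W(v) = U c.
Check: (v - proj_W(v)) · u_1 = 0  (should be 0).
Check: (v - proj_W(v)) · u_2 = 0  (should be 0).
Result: proj_W(v) = (21/19, -94/209, -3/11, 288/209).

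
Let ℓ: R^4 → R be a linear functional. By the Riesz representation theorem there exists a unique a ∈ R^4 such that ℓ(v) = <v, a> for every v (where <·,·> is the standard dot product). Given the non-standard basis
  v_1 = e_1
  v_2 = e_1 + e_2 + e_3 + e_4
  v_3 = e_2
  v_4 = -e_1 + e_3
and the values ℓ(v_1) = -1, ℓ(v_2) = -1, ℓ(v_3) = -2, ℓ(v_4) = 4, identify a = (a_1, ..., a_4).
a = (-1, -2, 3, -1)

Write a = (a_1, ..., a_4) in the standard basis. For each basis vector v_i, ℓ(v_i) = <v_i, a> is a linear equation in the a_j's. Collect the n equations into a matrix system V a = ℓ, where row i of V is v_i (expressed in the standard basis). Since V is invertible (lower-triangular with 1s on the diagonal, up to permutation), solve by back-substitution:
  V =
[[1, 0, 0, 0],
 [1, 1, 1, 1],
 [0, 1, 0, 0],
 [-1, 0, 1, 0]]
  V a = (-1, -1, -2, 4)
Solving gives a = (-1, -2, 3, -1).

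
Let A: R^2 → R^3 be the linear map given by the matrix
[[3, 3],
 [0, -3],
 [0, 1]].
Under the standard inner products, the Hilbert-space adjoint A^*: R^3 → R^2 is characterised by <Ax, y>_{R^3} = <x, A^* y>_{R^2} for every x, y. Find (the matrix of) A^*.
A^* = A^T =
[[3, 0, 0],
 [3, -3, 1]]

For real matrices with standard dot products, the defining identity <Ax, y> = <x, A^* y> gives (Ax)^T y = x^T (A^*) y, i.e. x^T A^T y = x^T (A^*) y. Since this holds for all x, y, we must have A^* = A^T. Therefore
A^* =
[[3, 0, 0],
 [3, -3, 1]].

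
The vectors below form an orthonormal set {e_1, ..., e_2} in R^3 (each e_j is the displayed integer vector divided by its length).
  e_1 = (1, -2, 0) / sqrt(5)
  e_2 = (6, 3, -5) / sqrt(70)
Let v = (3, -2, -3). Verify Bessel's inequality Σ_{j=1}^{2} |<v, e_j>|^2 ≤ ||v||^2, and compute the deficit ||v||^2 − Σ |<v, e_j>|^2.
Σ |<v, e_j>|^2 = 283/14; ||v||^2 = 22; deficit = 25/14

Write each e_j = u_j / sqrt(<u_j, u_j>) where u_j is the displayed integer vector. Then <v, e_j> = <v, u_j> / sqrt(<u_j, u_j>), so |<v, e_j>|^2 = <v, u_j>^2 / <u_j, u_j>.
Coefficients: <v, e_1> = 7/sqrt(5), <v, e_2> = 27/sqrt(70).
Square and sum: Σ |<v, e_j>|^2 = 283/14.
Compute ||v||^2 = v·v = 22.
Deficit = 22 − 283/14 = 25/14 ≥ 0, confirming Bessel's inequality. (The deficit equals ||v − Σ <v,e_j> e_j||^2, the squared distance from v to span{e_j}.)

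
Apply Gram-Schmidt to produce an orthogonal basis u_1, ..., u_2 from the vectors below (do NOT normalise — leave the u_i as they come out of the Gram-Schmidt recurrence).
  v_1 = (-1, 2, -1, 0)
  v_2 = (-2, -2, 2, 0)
Orthogonal basis:
  u_1 = (-1, 2, -1, 0)
  u_2 = (-8/3, -2/3, 4/3, 0)

Apply the Gram-Schmidt recurrence
  u_1 = v_1
  u_i = v_i − Σ_{j<i} ((v_i · u_j) / (u_j · u_j)) · u_j.

Step by step this gives:
  u_1 = (-1, 2, -1, 0)
  u_2 = (-8/3, -2/3, 4/3, 0)

Orthogonality check:
  u_2 · u_1 = 0 (should be 0)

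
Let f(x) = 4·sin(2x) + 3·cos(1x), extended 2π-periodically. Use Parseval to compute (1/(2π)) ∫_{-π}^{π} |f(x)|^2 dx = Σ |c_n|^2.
Σ |c_n|^2 = 25/2

Expand |f|^2 and use orthogonality of {sin(nx), cos(mx)} on [-π, π]:
  ∫_{-π}^{π} sin(nx)^2 dx = π, ∫ cos(mx)^2 dx = π, and cross terms integrate to 0.
So ∫_{-π}^{π} f(x)^2 dx = 4^2 · π + 3^2 · π = (16 + 9)π.
Divide by 2π: (16 + 9)/2 = 25/2.
By Parseval, this equals Σ |c_n|^2.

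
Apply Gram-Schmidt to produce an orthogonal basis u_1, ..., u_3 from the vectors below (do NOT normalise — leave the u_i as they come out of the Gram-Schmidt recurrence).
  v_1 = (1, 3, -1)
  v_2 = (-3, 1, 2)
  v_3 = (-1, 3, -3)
Orthogonal basis:
  u_1 = (1, 3, -1)
  u_2 = (-31/11, 17/11, 20/11)
  u_3 = (-119/75, -17/75, -34/15)

Apply the Gram-Schmidt recurrence
  u_1 = v_1
  u_i = v_i − Σ_{j<i} ((v_i · u_j) / (u_j · u_j)) · u_j.

Step by step this gives:
  u_1 = (1, 3, -1)
  u_2 = (-31/11, 17/11, 20/11)
  u_3 = (-119/75, -17/75, -34/15)

Orthogonality check:
  u_2 · u_1 = 0 (should be 0)
  u_3 · u_1 = 0 (should be 0)
  u_3 · u_2 = 0 (should be 0)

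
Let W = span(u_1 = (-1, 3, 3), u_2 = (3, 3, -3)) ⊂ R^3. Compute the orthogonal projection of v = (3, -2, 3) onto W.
proj_W(v) = (-9/14, -11/14, 4/7)

Set up U = [u_1 | ... | u_2] ∈ R^(3×2). The projector onto W = col(U) is P = U (U^T U)^(-1) U^T.
Compute U^T U =
  [19, -3]
  [-3, 27],
and U^T v = (0, -6).
Solve U^T U · c = U^T v for the coefficients: c = (-1/28, -19/84). The projection is proj_W(v) = U c.
Check: (v - proj_W(v)) · u_1 = 0  (should be 0).
Check: (v - proj_W(v)) · u_2 = 0  (should be 0).
Result: proj_W(v) = (-9/14, -11/14, 4/7).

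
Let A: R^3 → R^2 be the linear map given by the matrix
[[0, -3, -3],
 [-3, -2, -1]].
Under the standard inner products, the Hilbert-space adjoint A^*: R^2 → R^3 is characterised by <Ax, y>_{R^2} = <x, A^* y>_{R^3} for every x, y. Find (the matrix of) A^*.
A^* = A^T =
[[0, -3],
 [-3, -2],
 [-3, -1]]

For real matrices with standard dot products, the defining identity <Ax, y> = <x, A^* y> gives (Ax)^T y = x^T (A^*) y, i.e. x^T A^T y = x^T (A^*) y. Since this holds for all x, y, we must have A^* = A^T. Therefore
A^* =
[[0, -3],
 [-3, -2],
 [-3, -1]].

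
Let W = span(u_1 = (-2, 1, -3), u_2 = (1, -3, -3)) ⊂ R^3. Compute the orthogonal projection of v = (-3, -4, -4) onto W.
proj_W(v) = (-63/125, -266/125, -126/25)

Set up U = [u_1 | ... | u_2] ∈ R^(3×2). The projector onto W = col(U) is P = U (U^T U)^(-1) U^T.
Compute U^T U =
  [14, 4]
  [4, 19],
and U^T v = (14, 21).
Solve U^T U · c = U^T v for the coefficients: c = (91/125, 119/125). The projection is proj_W(v) = U c.
Check: (v - proj_W(v)) · u_1 = 0  (should be 0).
Check: (v - proj_W(v)) · u_2 = 0  (should be 0).
Result: proj_W(v) = (-63/125, -266/125, -126/25).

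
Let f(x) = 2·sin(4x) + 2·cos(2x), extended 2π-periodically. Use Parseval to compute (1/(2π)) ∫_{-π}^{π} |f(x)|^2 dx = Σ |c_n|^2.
Σ |c_n|^2 = 4

Expand |f|^2 and use orthogonality of {sin(nx), cos(mx)} on [-π, π]:
  ∫_{-π}^{π} sin(nx)^2 dx = π, ∫ cos(mx)^2 dx = π, and cross terms integrate to 0.
So ∫_{-π}^{π} f(x)^2 dx = 2^2 · π + 2^2 · π = (4 + 4)π.
Divide by 2π: (4 + 4)/2 = 4.
By Parseval, this equals Σ |c_n|^2.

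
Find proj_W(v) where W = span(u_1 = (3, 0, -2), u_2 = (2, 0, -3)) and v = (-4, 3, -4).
proj_W(v) = (-4, 0, -4)

Set up U = [u_1 | ... | u_2] ∈ R^(3×2). The projector onto W = col(U) is P = U (U^T U)^(-1) U^T.
Compute U^T U =
  [13, 12]
  [12, 13],
and U^T v = (-4, 4).
Solve U^T U · c = U^T v for the coefficients: c = (-4, 4). The projection is proj_W(v) = U c.
Check: (v - proj_W(v)) · u_1 = 0  (should be 0).
Check: (v - proj_W(v)) · u_2 = 0  (should be 0).
Result: proj_W(v) = (-4, 0, -4).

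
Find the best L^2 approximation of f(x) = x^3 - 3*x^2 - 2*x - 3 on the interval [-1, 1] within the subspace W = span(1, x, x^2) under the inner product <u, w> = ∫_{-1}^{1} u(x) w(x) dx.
g(x) = -3*x^2 - 7*x/5 - 3

The best approximation g ∈ W is the orthogonal projection of f onto W. Writing g = a_0 + a_1 x + a_2 x^2, the coefficients solve the normal equations G · a = b where
  G_{ij} = <φ_i, φ_j> and b_i = <f, φ_i>, with φ_0 = 1, φ_1 = x, φ_2 = x^2.
G =
  [2, 0, 2/3]
  [0, 2/3, 0]
  [2/3, 0, 2/5],
b = (-8, -14/15, -16/5).
Solving gives a_0 = -3, a_1 = -7/5, a_2 = -3, so
  g(x) = -3*x^2 - 7*x/5 - 3.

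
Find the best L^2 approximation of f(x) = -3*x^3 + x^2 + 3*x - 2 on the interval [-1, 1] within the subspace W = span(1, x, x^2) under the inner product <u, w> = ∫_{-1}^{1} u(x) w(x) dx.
g(x) = x^2 + 6*x/5 - 2

The best approximation g ∈ W is the orthogonal projection of f onto W. Writing g = a_0 + a_1 x + a_2 x^2, the coefficients solve the normal equations G · a = b where
  G_{ij} = <φ_i, φ_j> and b_i = <f, φ_i>, with φ_0 = 1, φ_1 = x, φ_2 = x^2.
G =
  [2, 0, 2/3]
  [0, 2/3, 0]
  [2/3, 0, 2/5],
b = (-10/3, 4/5, -14/15).
Solving gives a_0 = -2, a_1 = 6/5, a_2 = 1, so
  g(x) = x^2 + 6*x/5 - 2.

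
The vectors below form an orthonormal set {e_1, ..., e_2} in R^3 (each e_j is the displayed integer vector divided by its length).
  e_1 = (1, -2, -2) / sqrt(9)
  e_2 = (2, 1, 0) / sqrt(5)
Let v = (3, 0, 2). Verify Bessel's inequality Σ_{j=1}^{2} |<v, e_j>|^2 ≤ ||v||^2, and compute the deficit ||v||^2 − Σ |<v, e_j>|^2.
Σ |<v, e_j>|^2 = 329/45; ||v||^2 = 13; deficit = 256/45

Write each e_j = u_j / sqrt(<u_j, u_j>) where u_j is the displayed integer vector. Then <v, e_j> = <v, u_j> / sqrt(<u_j, u_j>), so |<v, e_j>|^2 = <v, u_j>^2 / <u_j, u_j>.
Coefficients: <v, e_1> = -1/sqrt(9), <v, e_2> = 6/sqrt(5).
Square and sum: Σ |<v, e_j>|^2 = 329/45.
Compute ||v||^2 = v·v = 13.
Deficit = 13 − 329/45 = 256/45 ≥ 0, confirming Bessel's inequality. (The deficit equals ||v − Σ <v,e_j> e_j||^2, the squared distance from v to span{e_j}.)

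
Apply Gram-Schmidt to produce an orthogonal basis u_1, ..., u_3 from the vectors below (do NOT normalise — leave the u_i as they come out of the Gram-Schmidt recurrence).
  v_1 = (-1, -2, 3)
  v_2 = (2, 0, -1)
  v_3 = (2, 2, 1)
Orthogonal basis:
  u_1 = (-1, -2, 3)
  u_2 = (23/14, -5/7, 1/14)
  u_3 = (4/5, 2, 8/5)

Apply the Gram-Schmidt recurrence
  u_1 = v_1
  u_i = v_i − Σ_{j<i} ((v_i · u_j) / (u_j · u_j)) · u_j.

Step by step this gives:
  u_1 = (-1, -2, 3)
  u_2 = (23/14, -5/7, 1/14)
  u_3 = (4/5, 2, 8/5)

Orthogonality check:
  u_2 · u_1 = 0 (should be 0)
  u_3 · u_1 = 0 (should be 0)
  u_3 · u_2 = 0 (should be 0)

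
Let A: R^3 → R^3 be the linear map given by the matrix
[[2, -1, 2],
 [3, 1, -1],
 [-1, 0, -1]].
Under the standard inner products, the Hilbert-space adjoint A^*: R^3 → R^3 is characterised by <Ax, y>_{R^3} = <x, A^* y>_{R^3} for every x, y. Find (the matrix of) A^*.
A^* = A^T =
[[2, 3, -1],
 [-1, 1, 0],
 [2, -1, -1]]

For real matrices with standard dot products, the defining identity <Ax, y> = <x, A^* y> gives (Ax)^T y = x^T (A^*) y, i.e. x^T A^T y = x^T (A^*) y. Since this holds for all x, y, we must have A^* = A^T. Therefore
A^* =
[[2, 3, -1],
 [-1, 1, 0],
 [2, -1, -1]].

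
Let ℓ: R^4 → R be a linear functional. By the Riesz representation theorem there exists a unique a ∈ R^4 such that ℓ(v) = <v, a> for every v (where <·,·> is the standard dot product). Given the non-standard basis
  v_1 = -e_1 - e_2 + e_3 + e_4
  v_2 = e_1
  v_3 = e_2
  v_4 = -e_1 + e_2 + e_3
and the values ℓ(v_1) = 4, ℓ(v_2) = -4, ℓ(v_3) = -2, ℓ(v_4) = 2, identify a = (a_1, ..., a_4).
a = (-4, -2, 0, -2)

Write a = (a_1, ..., a_4) in the standard basis. For each basis vector v_i, ℓ(v_i) = <v_i, a> is a linear equation in the a_j's. Collect the n equations into a matrix system V a = ℓ, where row i of V is v_i (expressed in the standard basis). Since V is invertible (lower-triangular with 1s on the diagonal, up to permutation), solve by back-substitution:
  V =
[[-1, -1, 1, 1],
 [1, 0, 0, 0],
 [0, 1, 0, 0],
 [-1, 1, 1, 0]]
  V a = (4, -4, -2, 2)
Solving gives a = (-4, -2, 0, -2).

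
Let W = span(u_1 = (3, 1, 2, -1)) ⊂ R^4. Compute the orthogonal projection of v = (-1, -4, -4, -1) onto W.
proj_W(v) = (-14/5, -14/15, -28/15, 14/15)

Set up U = [u_1 | ... | u_1] ∈ R^(4×1). The projector onto W = col(U) is P = U (U^T U)^(-1) U^T.
Compute U^T U =
  [15],
and U^T v = (-14).
Solve U^T U · c = U^T v for the coefficients: c = (-14/15). The projection is proj_W(v) = U c.
Check: (v - proj_W(v)) · u_1 = 0  (should be 0).
Result: proj_W(v) = (-14/5, -14/15, -28/15, 14/15).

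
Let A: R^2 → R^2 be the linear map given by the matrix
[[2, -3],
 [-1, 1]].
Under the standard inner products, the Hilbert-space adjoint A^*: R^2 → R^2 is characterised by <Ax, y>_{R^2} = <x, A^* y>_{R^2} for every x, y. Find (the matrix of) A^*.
A^* = A^T =
[[2, -1],
 [-3, 1]]

For real matrices with standard dot products, the defining identity <Ax, y> = <x, A^* y> gives (Ax)^T y = x^T (A^*) y, i.e. x^T A^T y = x^T (A^*) y. Since this holds for all x, y, we must have A^* = A^T. Therefore
A^* =
[[2, -1],
 [-3, 1]].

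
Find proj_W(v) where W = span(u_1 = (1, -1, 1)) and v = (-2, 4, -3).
proj_W(v) = (-3, 3, -3)

Set up U = [u_1 | ... | u_1] ∈ R^(3×1). The projector onto W = col(U) is P = U (U^T U)^(-1) U^T.
Compute U^T U =
  [3],
and U^T v = (-9).
Solve U^T U · c = U^T v for the coefficients: c = (-3). The projection is proj_W(v) = U c.
Check: (v - proj_W(v)) · u_1 = 0  (should be 0).
Result: proj_W(v) = (-3, 3, -3).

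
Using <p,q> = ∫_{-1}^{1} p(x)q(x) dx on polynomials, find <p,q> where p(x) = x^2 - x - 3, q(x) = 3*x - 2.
<p,q> = 26/3

Expand the product: p(x)·q(x) = 3*x^3 - 5*x^2 - 7*x + 6.
∫_{-1}^{1} of each monomial x^k gives [2/(k+1) if k even, 0 if k odd]. Integrating term-by-term (or equivalently evaluating the antiderivative F(x) = 3*x^4/4 - 5*x^3/3 - 7*x^2/2 + 6*x at the endpoints):
  F(1) − F(−1) = 19/12 − (-85/12) = 26/3.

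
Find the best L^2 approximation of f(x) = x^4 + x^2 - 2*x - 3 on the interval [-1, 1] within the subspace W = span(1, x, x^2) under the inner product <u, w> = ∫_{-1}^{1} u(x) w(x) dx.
g(x) = 13*x^2/7 - 2*x - 108/35

The best approximation g ∈ W is the orthogonal projection of f onto W. Writing g = a_0 + a_1 x + a_2 x^2, the coefficients solve the normal equations G · a = b where
  G_{ij} = <φ_i, φ_j> and b_i = <f, φ_i>, with φ_0 = 1, φ_1 = x, φ_2 = x^2.
G =
  [2, 0, 2/3]
  [0, 2/3, 0]
  [2/3, 0, 2/5],
b = (-74/15, -4/3, -46/35).
Solving gives a_0 = -108/35, a_1 = -2, a_2 = 13/7, so
  g(x) = 13*x^2/7 - 2*x - 108/35.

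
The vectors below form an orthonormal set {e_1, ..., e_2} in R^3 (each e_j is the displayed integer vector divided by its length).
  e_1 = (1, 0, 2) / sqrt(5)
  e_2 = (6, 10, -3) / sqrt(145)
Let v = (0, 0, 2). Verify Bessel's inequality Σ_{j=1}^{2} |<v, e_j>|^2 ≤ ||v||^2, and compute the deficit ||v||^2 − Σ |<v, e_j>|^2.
Σ |<v, e_j>|^2 = 100/29; ||v||^2 = 4; deficit = 16/29

Write each e_j = u_j / sqrt(<u_j, u_j>) where u_j is the displayed integer vector. Then <v, e_j> = <v, u_j> / sqrt(<u_j, u_j>), so |<v, e_j>|^2 = <v, u_j>^2 / <u_j, u_j>.
Coefficients: <v, e_1> = 4/sqrt(5), <v, e_2> = -6/sqrt(145).
Square and sum: Σ |<v, e_j>|^2 = 100/29.
Compute ||v||^2 = v·v = 4.
Deficit = 4 − 100/29 = 16/29 ≥ 0, confirming Bessel's inequality. (The deficit equals ||v − Σ <v,e_j> e_j||^2, the squared distance from v to span{e_j}.)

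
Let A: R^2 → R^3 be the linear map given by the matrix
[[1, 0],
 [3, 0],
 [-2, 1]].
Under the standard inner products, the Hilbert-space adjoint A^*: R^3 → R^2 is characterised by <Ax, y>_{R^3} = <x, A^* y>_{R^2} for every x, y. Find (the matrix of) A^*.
A^* = A^T =
[[1, 3, -2],
 [0, 0, 1]]

For real matrices with standard dot products, the defining identity <Ax, y> = <x, A^* y> gives (Ax)^T y = x^T (A^*) y, i.e. x^T A^T y = x^T (A^*) y. Since this holds for all x, y, we must have A^* = A^T. Therefore
A^* =
[[1, 3, -2],
 [0, 0, 1]].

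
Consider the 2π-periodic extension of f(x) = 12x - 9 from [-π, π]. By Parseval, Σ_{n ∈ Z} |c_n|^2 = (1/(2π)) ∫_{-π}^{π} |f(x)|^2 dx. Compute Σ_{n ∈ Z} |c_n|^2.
Σ |c_n|^2 = 48π^2 + 81

Expand and integrate term by term over [-π, π]:
  ∫ (12x)^2 dx = 144·(2π^3/3); ∫ 2·12·(-9)·x dx = 0 (odd integrand); ∫ (-9)^2 dx = 81·2π.
So (1/(2π)) ∫_{-π}^{π} (12x - 9)^2 dx = 144π^2/3 + 81 = 48π^2 + 81.
Parseval ⇒ Σ |c_n|^2 = 48π^2 + 81.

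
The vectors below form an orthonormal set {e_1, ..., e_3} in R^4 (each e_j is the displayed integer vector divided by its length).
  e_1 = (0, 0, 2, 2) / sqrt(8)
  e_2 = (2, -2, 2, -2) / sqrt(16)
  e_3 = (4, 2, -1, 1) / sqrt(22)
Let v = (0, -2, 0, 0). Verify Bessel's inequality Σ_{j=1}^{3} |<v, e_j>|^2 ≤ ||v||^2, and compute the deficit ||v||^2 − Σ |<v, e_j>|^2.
Σ |<v, e_j>|^2 = 19/11; ||v||^2 = 4; deficit = 25/11

Write each e_j = u_j / sqrt(<u_j, u_j>) where u_j is the displayed integer vector. Then <v, e_j> = <v, u_j> / sqrt(<u_j, u_j>), so |<v, e_j>|^2 = <v, u_j>^2 / <u_j, u_j>.
Coefficients: <v, e_1> = 0/sqrt(8), <v, e_2> = 4/sqrt(16), <v, e_3> = -4/sqrt(22).
Square and sum: Σ |<v, e_j>|^2 = 19/11.
Compute ||v||^2 = v·v = 4.
Deficit = 4 − 19/11 = 25/11 ≥ 0, confirming Bessel's inequality. (The deficit equals ||v − Σ <v,e_j> e_j||^2, the squared distance from v to span{e_j}.)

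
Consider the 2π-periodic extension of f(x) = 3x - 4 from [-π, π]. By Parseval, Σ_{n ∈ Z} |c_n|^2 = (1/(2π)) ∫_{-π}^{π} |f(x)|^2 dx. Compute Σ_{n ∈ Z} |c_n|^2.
Σ |c_n|^2 = 3π^2 + 16

Expand and integrate term by term over [-π, π]:
  ∫ (3x)^2 dx = 9·(2π^3/3); ∫ 2·3·(-4)·x dx = 0 (odd integrand); ∫ (-4)^2 dx = 16·2π.
So (1/(2π)) ∫_{-π}^{π} (3x - 4)^2 dx = 9π^2/3 + 16 = 3π^2 + 16.
Parseval ⇒ Σ |c_n|^2 = 3π^2 + 16.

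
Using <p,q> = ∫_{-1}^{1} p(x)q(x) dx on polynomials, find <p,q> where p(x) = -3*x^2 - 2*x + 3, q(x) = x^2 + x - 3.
<p,q> = -188/15

Expand the product: p(x)·q(x) = -3*x^4 - 5*x^3 + 10*x^2 + 9*x - 9.
∫_{-1}^{1} of each monomial x^k gives [2/(k+1) if k even, 0 if k odd]. Integrating term-by-term (or equivalently evaluating the antiderivative F(x) = -3*x^5/5 - 5*x^4/4 + 10*x^3/3 + 9*x^2/2 - 9*x at the endpoints):
  F(1) − F(−1) = -181/60 − (571/60) = -188/15.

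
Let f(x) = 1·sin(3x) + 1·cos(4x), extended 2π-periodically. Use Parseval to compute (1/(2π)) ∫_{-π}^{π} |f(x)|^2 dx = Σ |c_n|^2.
Σ |c_n|^2 = 1

Expand |f|^2 and use orthogonality of {sin(nx), cos(mx)} on [-π, π]:
  ∫_{-π}^{π} sin(nx)^2 dx = π, ∫ cos(mx)^2 dx = π, and cross terms integrate to 0.
So ∫_{-π}^{π} f(x)^2 dx = 1^2 · π + 1^2 · π = (1 + 1)π.
Divide by 2π: (1 + 1)/2 = 1.
By Parseval, this equals Σ |c_n|^2.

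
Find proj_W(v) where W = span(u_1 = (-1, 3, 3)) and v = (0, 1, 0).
proj_W(v) = (-3/19, 9/19, 9/19)

Set up U = [u_1 | ... | u_1] ∈ R^(3×1). The projector onto W = col(U) is P = U (U^T U)^(-1) U^T.
Compute U^T U =
  [19],
and U^T v = (3).
Solve U^T U · c = U^T v for the coefficients: c = (3/19). The projection is proj_W(v) = U c.
Check: (v - proj_W(v)) · u_1 = 0  (should be 0).
Result: proj_W(v) = (-3/19, 9/19, 9/19).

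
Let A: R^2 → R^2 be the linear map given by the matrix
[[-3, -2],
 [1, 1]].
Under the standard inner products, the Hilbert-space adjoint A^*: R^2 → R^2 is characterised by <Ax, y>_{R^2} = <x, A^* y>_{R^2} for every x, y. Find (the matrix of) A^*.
A^* = A^T =
[[-3, 1],
 [-2, 1]]

For real matrices with standard dot products, the defining identity <Ax, y> = <x, A^* y> gives (Ax)^T y = x^T (A^*) y, i.e. x^T A^T y = x^T (A^*) y. Since this holds for all x, y, we must have A^* = A^T. Therefore
A^* =
[[-3, 1],
 [-2, 1]].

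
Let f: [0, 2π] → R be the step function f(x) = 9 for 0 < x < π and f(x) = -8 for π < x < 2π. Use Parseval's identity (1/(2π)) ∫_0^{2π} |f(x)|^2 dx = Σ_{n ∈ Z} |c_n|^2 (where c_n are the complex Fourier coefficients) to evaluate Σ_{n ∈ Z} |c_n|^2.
Σ |c_n|^2 = 145/2

Parseval equates the L^2 energy of f (normalised by 1/(2π)) with the ℓ^2 sum of its Fourier coefficients: (1/(2π)) ∫_0^{2π} |f|^2 = Σ |c_n|^2.
Compute the left side: (1/(2π)) [∫_0^π 9^2 dx + ∫_π^{2π} (-8)^2 dx] = (1/(2π)) · (81π + 64π) = (81 + 64)/2 = 145/2.
So Σ_{n ∈ Z} |c_n|^2 = 145/2.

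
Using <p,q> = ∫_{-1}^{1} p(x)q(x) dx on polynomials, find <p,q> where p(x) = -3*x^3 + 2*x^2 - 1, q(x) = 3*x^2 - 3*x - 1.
<p,q> = 14/3

Expand the product: p(x)·q(x) = -9*x^5 + 15*x^4 - 3*x^3 - 5*x^2 + 3*x + 1.
∫_{-1}^{1} of each monomial x^k gives [2/(k+1) if k even, 0 if k odd]. Integrating term-by-term (or equivalently evaluating the antiderivative F(x) = -3*x^6/2 + 3*x^5 - 3*x^4/4 - 5*x^3/3 + 3*x^2/2 + x at the endpoints):
  F(1) − F(−1) = 19/12 − (-37/12) = 14/3.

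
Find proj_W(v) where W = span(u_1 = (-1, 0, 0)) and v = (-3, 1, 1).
proj_W(v) = (-3, 0, 0)

Set up U = [u_1 | ... | u_1] ∈ R^(3×1). The projector onto W = col(U) is P = U (U^T U)^(-1) U^T.
Compute U^T U =
  [1],
and U^T v = (3).
Solve U^T U · c = U^T v for the coefficients: c = (3). The projection is proj_W(v) = U c.
Check: (v - proj_W(v)) · u_1 = 0  (should be 0).
Result: proj_W(v) = (-3, 0, 0).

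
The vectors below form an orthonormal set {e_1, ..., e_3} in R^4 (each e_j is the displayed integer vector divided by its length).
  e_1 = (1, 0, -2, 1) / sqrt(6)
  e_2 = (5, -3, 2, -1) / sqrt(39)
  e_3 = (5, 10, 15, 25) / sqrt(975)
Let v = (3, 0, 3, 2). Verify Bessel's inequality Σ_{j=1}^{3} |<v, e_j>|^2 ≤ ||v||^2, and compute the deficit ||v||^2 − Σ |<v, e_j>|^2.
Σ |<v, e_j>|^2 = 131/6; ||v||^2 = 22; deficit = 1/6

Write each e_j = u_j / sqrt(<u_j, u_j>) where u_j is the displayed integer vector. Then <v, e_j> = <v, u_j> / sqrt(<u_j, u_j>), so |<v, e_j>|^2 = <v, u_j>^2 / <u_j, u_j>.
Coefficients: <v, e_1> = -1/sqrt(6), <v, e_2> = 19/sqrt(39), <v, e_3> = 110/sqrt(975).
Square and sum: Σ |<v, e_j>|^2 = 131/6.
Compute ||v||^2 = v·v = 22.
Deficit = 22 − 131/6 = 1/6 ≥ 0, confirming Bessel's inequality. (The deficit equals ||v − Σ <v,e_j> e_j||^2, the squared distance from v to span{e_j}.)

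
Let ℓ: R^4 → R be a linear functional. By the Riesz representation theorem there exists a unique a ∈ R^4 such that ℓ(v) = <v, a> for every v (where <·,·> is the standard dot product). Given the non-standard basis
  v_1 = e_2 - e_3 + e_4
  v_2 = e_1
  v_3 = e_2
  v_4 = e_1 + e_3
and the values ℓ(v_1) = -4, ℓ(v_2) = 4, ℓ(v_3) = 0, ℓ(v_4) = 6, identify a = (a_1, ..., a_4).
a = (4, 0, 2, -2)

Write a = (a_1, ..., a_4) in the standard basis. For each basis vector v_i, ℓ(v_i) = <v_i, a> is a linear equation in the a_j's. Collect the n equations into a matrix system V a = ℓ, where row i of V is v_i (expressed in the standard basis). Since V is invertible (lower-triangular with 1s on the diagonal, up to permutation), solve by back-substitution:
  V =
[[0, 1, -1, 1],
 [1, 0, 0, 0],
 [0, 1, 0, 0],
 [1, 0, 1, 0]]
  V a = (-4, 4, 0, 6)
Solving gives a = (4, 0, 2, -2).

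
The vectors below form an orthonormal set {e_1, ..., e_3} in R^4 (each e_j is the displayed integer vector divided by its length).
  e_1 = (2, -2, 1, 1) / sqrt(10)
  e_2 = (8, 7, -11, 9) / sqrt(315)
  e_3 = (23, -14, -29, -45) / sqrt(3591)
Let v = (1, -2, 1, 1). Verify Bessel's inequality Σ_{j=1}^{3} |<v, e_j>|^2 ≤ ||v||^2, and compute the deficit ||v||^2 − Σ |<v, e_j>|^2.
Σ |<v, e_j>|^2 = 3463/513; ||v||^2 = 7; deficit = 128/513

Write each e_j = u_j / sqrt(<u_j, u_j>) where u_j is the displayed integer vector. Then <v, e_j> = <v, u_j> / sqrt(<u_j, u_j>), so |<v, e_j>|^2 = <v, u_j>^2 / <u_j, u_j>.
Coefficients: <v, e_1> = 8/sqrt(10), <v, e_2> = -8/sqrt(315), <v, e_3> = -23/sqrt(3591).
Square and sum: Σ |<v, e_j>|^2 = 3463/513.
Compute ||v||^2 = v·v = 7.
Deficit = 7 − 3463/513 = 128/513 ≥ 0, confirming Bessel's inequality. (The deficit equals ||v − Σ <v,e_j> e_j||^2, the squared distance from v to span{e_j}.)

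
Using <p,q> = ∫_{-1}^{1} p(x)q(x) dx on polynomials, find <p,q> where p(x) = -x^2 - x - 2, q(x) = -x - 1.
<p,q> = 16/3

Expand the product: p(x)·q(x) = x^3 + 2*x^2 + 3*x + 2.
∫_{-1}^{1} of each monomial x^k gives [2/(k+1) if k even, 0 if k odd]. Integrating term-by-term (or equivalently evaluating the antiderivative F(x) = x^4/4 + 2*x^3/3 + 3*x^2/2 + 2*x at the endpoints):
  F(1) − F(−1) = 53/12 − (-11/12) = 16/3.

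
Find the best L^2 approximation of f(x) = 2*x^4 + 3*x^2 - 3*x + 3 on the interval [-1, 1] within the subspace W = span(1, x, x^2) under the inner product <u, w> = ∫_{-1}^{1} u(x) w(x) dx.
g(x) = 33*x^2/7 - 3*x + 99/35

The best approximation g ∈ W is the orthogonal projection of f onto W. Writing g = a_0 + a_1 x + a_2 x^2, the coefficients solve the normal equations G · a = b where
  G_{ij} = <φ_i, φ_j> and b_i = <f, φ_i>, with φ_0 = 1, φ_1 = x, φ_2 = x^2.
G =
  [2, 0, 2/3]
  [0, 2/3, 0]
  [2/3, 0, 2/5],
b = (44/5, -2, 132/35).
Solving gives a_0 = 99/35, a_1 = -3, a_2 = 33/7, so
  g(x) = 33*x^2/7 - 3*x + 99/35.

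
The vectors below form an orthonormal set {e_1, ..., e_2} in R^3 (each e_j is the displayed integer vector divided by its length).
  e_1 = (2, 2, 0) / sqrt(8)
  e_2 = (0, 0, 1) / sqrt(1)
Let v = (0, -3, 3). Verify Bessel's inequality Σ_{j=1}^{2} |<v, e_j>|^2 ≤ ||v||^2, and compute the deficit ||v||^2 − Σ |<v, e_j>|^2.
Σ |<v, e_j>|^2 = 27/2; ||v||^2 = 18; deficit = 9/2

Write each e_j = u_j / sqrt(<u_j, u_j>) where u_j is the displayed integer vector. Then <v, e_j> = <v, u_j> / sqrt(<u_j, u_j>), so |<v, e_j>|^2 = <v, u_j>^2 / <u_j, u_j>.
Coefficients: <v, e_1> = -6/sqrt(8), <v, e_2> = 3/sqrt(1).
Square and sum: Σ |<v, e_j>|^2 = 27/2.
Compute ||v||^2 = v·v = 18.
Deficit = 18 − 27/2 = 9/2 ≥ 0, confirming Bessel's inequality. (The deficit equals ||v − Σ <v,e_j> e_j||^2, the squared distance from v to span{e_j}.)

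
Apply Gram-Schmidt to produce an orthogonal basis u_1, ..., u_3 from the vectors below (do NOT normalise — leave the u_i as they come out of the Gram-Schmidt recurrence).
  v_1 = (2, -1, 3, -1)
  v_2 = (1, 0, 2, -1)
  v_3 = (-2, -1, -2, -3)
Orthogonal basis:
  u_1 = (2, -1, 3, -1)
  u_2 = (-1/5, 3/5, 1/5, -2/5)
  u_3 = (-1, -2, -1, -3)

Apply the Gram-Schmidt recurrence
  u_1 = v_1
  u_i = v_i − Σ_{j<i} ((v_i · u_j) / (u_j · u_j)) · u_j.

Step by step this gives:
  u_1 = (2, -1, 3, -1)
  u_2 = (-1/5, 3/5, 1/5, -2/5)
  u_3 = (-1, -2, -1, -3)

Orthogonality check:
  u_2 · u_1 = 0 (should be 0)
  u_3 · u_1 = 0 (should be 0)
  u_3 · u_2 = 0 (should be 0)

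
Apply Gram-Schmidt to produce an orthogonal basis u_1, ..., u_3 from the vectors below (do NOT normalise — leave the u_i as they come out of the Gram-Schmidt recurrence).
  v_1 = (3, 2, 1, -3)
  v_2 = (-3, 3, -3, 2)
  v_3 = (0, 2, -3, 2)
Orthogonal basis:
  u_1 = (3, 2, 1, -3)
  u_2 = (-33/23, 93/23, -57/23, 10/23)
  u_3 = (912/569, -139/569, -649/569, 603/569)

Apply the Gram-Schmidt recurrence
  u_1 = v_1
  u_i = v_i − Σ_{j<i} ((v_i · u_j) / (u_j · u_j)) · u_j.

Step by step this gives:
  u_1 = (3, 2, 1, -3)
  u_2 = (-33/23, 93/23, -57/23, 10/23)
  u_3 = (912/569, -139/569, -649/569, 603/569)

Orthogonality check:
  u_2 · u_1 = 0 (should be 0)
  u_3 · u_1 = 0 (should be 0)
  u_3 · u_2 = 0 (should be 0)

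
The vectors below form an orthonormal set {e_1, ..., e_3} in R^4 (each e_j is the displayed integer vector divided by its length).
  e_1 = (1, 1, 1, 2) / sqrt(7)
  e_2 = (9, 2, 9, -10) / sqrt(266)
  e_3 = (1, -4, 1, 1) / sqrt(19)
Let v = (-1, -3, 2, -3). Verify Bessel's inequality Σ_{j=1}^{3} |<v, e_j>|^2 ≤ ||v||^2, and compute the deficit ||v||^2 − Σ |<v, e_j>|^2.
Σ |<v, e_j>|^2 = 37/2; ||v||^2 = 23; deficit = 9/2

Write each e_j = u_j / sqrt(<u_j, u_j>) where u_j is the displayed integer vector. Then <v, e_j> = <v, u_j> / sqrt(<u_j, u_j>), so |<v, e_j>|^2 = <v, u_j>^2 / <u_j, u_j>.
Coefficients: <v, e_1> = -8/sqrt(7), <v, e_2> = 33/sqrt(266), <v, e_3> = 10/sqrt(19).
Square and sum: Σ |<v, e_j>|^2 = 37/2.
Compute ||v||^2 = v·v = 23.
Deficit = 23 − 37/2 = 9/2 ≥ 0, confirming Bessel's inequality. (The deficit equals ||v − Σ <v,e_j> e_j||^2, the squared distance from v to span{e_j}.)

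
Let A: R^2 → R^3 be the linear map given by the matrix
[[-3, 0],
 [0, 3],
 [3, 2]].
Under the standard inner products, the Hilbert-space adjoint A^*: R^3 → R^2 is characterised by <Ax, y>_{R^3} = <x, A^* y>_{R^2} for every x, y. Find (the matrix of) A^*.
A^* = A^T =
[[-3, 0, 3],
 [0, 3, 2]]

For real matrices with standard dot products, the defining identity <Ax, y> = <x, A^* y> gives (Ax)^T y = x^T (A^*) y, i.e. x^T A^T y = x^T (A^*) y. Since this holds for all x, y, we must have A^* = A^T. Therefore
A^* =
[[-3, 0, 3],
 [0, 3, 2]].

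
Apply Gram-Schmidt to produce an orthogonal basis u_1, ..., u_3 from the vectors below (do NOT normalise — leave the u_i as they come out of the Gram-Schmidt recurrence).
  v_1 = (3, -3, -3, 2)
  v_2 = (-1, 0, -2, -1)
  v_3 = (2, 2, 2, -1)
Orthogonal basis:
  u_1 = (3, -3, -3, 2)
  u_2 = (-34/31, 3/31, -59/31, -33/31)
  u_3 = (352/185, 241/185, -53/185, -246/185)

Apply the Gram-Schmidt recurrence
  u_1 = v_1
  u_i = v_i − Σ_{j<i} ((v_i · u_j) / (u_j · u_j)) · u_j.

Step by step this gives:
  u_1 = (3, -3, -3, 2)
  u_2 = (-34/31, 3/31, -59/31, -33/31)
  u_3 = (352/185, 241/185, -53/185, -246/185)

Orthogonality check:
  u_2 · u_1 = 0 (should be 0)
  u_3 · u_1 = 0 (should be 0)
  u_3 · u_2 = 0 (should be 0)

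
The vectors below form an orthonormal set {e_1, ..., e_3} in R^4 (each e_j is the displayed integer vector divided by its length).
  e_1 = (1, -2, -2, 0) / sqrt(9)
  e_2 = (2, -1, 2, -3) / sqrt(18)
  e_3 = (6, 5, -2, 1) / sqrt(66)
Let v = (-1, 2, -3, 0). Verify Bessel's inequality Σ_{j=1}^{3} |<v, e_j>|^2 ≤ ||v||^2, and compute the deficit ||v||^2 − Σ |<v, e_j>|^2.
Σ |<v, e_j>|^2 = 79/11; ||v||^2 = 14; deficit = 75/11

Write each e_j = u_j / sqrt(<u_j, u_j>) where u_j is the displayed integer vector. Then <v, e_j> = <v, u_j> / sqrt(<u_j, u_j>), so |<v, e_j>|^2 = <v, u_j>^2 / <u_j, u_j>.
Coefficients: <v, e_1> = 1/sqrt(9), <v, e_2> = -10/sqrt(18), <v, e_3> = 10/sqrt(66).
Square and sum: Σ |<v, e_j>|^2 = 79/11.
Compute ||v||^2 = v·v = 14.
Deficit = 14 − 79/11 = 75/11 ≥ 0, confirming Bessel's inequality. (The deficit equals ||v − Σ <v,e_j> e_j||^2, the squared distance from v to span{e_j}.)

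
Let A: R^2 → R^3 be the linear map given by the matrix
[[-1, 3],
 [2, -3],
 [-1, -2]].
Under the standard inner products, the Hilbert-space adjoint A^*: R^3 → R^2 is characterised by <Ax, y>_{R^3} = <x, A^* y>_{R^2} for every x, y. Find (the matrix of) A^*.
A^* = A^T =
[[-1, 2, -1],
 [3, -3, -2]]

For real matrices with standard dot products, the defining identity <Ax, y> = <x, A^* y> gives (Ax)^T y = x^T (A^*) y, i.e. x^T A^T y = x^T (A^*) y. Since this holds for all x, y, we must have A^* = A^T. Therefore
A^* =
[[-1, 2, -1],
 [3, -3, -2]].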